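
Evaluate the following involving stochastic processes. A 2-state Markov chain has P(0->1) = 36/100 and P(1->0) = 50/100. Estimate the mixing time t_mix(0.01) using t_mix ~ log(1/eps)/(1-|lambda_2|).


lambda_2 = |1 - p01 - p10| = |1 - 0.3600 - 0.5000| = 0.1400
t_mix ~ log(1/eps)/(1 - |lambda_2|)
= log(100)/(1 - 0.1400) = 4.6052/0.8600
= 5.3548

5.3548


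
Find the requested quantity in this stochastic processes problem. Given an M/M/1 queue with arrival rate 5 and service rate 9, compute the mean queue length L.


rho = 5/9 = 0.5556
L = rho/(1-rho)
= 0.5556/0.4444
= 1.2500

1.2500


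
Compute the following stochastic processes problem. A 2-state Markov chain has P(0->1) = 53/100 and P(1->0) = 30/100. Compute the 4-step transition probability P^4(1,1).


Computing P^4 by matrix multiplication.
P = [[0.4700, 0.5300], [0.3000, 0.7000]]
After raising P to the power 4:
P^4(1,1) = 0.6389

0.6389


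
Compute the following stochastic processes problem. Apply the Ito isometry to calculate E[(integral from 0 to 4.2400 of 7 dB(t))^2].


By Ito isometry: E[(int f dB)^2] = int f^2 dt
= 7^2 * 4.2400
= 49 * 4.2400 = 207.7600

207.7600


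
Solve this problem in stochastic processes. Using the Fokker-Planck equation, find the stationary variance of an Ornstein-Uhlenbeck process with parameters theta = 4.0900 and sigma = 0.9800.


Stationary variance = sigma^2 / (2*theta)
= 0.9800^2 / (2*4.0900)
= 0.9604 / 8.1800
= 0.1174

0.1174


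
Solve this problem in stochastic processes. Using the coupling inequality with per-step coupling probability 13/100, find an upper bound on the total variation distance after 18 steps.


TV distance bound <= (1-delta)^n
= (1 - 0.1300)^18
= 0.8700^18
= 0.0815

0.0815


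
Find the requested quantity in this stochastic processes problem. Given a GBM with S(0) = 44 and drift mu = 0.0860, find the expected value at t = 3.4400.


E[S(t)] = S(0) * exp(mu * t)
= 44 * exp(0.0860 * 3.4400)
= 44 * 1.3443
= 59.1472

59.1472


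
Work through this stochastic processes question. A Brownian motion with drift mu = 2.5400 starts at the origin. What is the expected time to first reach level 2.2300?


Expected first passage time = a/mu
= 2.2300/2.5400
= 0.8780

0.8780


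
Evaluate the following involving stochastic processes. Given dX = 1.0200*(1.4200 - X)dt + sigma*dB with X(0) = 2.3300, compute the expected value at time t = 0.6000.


E[X(t)] = mu + (X(0) - mu)*exp(-theta*t)
= 1.4200 + (2.3300 - 1.4200)*exp(-1.0200*0.6000)
= 1.4200 + 0.9100 * 0.5423
= 1.9135

1.9135


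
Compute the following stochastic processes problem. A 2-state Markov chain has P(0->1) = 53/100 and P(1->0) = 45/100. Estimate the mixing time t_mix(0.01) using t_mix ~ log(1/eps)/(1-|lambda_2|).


lambda_2 = |1 - p01 - p10| = |1 - 0.5300 - 0.4500| = 0.0200
t_mix ~ log(1/eps)/(1 - |lambda_2|)
= log(100)/(1 - 0.0200) = 4.6052/0.9800
= 4.6992

4.6992


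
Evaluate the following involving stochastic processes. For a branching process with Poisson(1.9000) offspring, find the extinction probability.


Since mu = 1.9000 > 1, extinction prob q < 1.
Solve s = exp(mu*(s-1)) iteratively.
q = 0.2328

0.2328


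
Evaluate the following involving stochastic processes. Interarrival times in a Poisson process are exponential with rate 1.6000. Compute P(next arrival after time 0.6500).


P(X > t) = exp(-lambda * t)
= exp(-1.6000 * 0.6500)
= exp(-1.0400) = 0.3535

0.3535


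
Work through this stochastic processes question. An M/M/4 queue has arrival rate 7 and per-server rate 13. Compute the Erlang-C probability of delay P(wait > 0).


a = lambda/mu = 0.5385
rho = a/c = 0.1346
Erlang-C formula applied:
C(c,a) = 0.0024

0.0024


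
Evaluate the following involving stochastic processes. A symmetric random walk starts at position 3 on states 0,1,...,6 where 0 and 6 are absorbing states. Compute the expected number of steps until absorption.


For symmetric RW on 0,...,N with absorbing barriers, E(i) = i*(N-i)
E(3) = 3 * 3 = 9

9


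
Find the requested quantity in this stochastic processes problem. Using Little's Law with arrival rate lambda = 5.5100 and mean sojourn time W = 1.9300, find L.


Little's Law: L = lambda * W
= 5.5100 * 1.9300
= 10.6343

10.6343


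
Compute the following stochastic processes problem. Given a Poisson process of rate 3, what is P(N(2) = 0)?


P(N(t)=k) = (lambda*t)^k * exp(-lambda*t) / k!
lambda*t = 6
= 6^0 * exp(-6) / 0!
= 1 * 0.0025 / 1
= 0.0025

0.0025


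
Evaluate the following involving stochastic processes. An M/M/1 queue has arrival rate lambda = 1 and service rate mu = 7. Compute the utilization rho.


rho = lambda/mu
= 1/7
= 0.1429

0.1429


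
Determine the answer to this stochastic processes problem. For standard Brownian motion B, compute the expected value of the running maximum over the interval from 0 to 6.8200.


E(max B(s)) = sqrt(2t/pi)
= sqrt(2*6.8200/pi)
= sqrt(4.3417)
= 2.0837

2.0837


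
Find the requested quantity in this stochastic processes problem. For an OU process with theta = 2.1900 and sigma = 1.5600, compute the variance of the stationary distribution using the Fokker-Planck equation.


Stationary variance = sigma^2 / (2*theta)
= 1.5600^2 / (2*2.1900)
= 2.4336 / 4.3800
= 0.5556

0.5556


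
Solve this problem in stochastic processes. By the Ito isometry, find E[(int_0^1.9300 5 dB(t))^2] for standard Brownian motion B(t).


By Ito isometry: E[(int f dB)^2] = int f^2 dt
= 5^2 * 1.9300
= 25 * 1.9300 = 48.2500

48.2500


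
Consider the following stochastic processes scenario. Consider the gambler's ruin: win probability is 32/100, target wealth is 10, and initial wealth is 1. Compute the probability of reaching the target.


Gambler's ruin formula:
r = q/p = 0.6800/0.3200 = 2.1250
P(win) = (1 - r^i)/(1 - r^N)
= (1 - 2.1250^1)/(1 - 2.1250^10)
= 5.9951e-04

5.9951e-04


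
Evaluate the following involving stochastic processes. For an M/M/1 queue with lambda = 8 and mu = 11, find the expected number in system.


rho = 8/11 = 0.7273
L = rho/(1-rho)
= 0.7273/0.2727
= 2.6667

2.6667


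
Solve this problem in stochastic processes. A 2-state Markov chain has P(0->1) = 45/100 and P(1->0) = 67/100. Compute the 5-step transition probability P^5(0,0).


Computing P^5 by matrix multiplication.
P = [[0.5500, 0.4500], [0.6700, 0.3300]]
After raising P to the power 5:
P^5(0,0) = 0.5982

0.5982


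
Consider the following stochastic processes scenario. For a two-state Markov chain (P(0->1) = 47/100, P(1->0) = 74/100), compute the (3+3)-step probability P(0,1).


P^6 = P^3 * P^3
Computing via matrix multiplication of the transition matrix.
Entry (0,1) of P^6 = 0.3884

0.3884


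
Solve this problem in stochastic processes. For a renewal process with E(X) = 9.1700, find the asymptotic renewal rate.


Long-run renewal rate = 1/E(X)
= 1/9.1700
= 0.1091

0.1091


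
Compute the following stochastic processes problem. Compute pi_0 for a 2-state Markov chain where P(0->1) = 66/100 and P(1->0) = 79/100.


Stationary distribution: pi_0 = p10/(p01+p10), pi_1 = p01/(p01+p10)
p01 = 0.6600, p10 = 0.7900
pi_0 = 0.5448

0.5448


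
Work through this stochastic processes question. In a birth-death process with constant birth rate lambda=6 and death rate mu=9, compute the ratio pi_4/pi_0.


For birth-death process, pi_n/pi_0 = (lambda/mu)^n
= (6/9)^4
= 0.1975

0.1975


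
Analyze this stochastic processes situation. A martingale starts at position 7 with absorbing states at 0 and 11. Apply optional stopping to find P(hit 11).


By optional stopping theorem: E(M at tau) = M(0) = 7
P(hit 11)*11 + P(hit 0)*0 = 7
P(hit 11) = (7 - 0)/(11 - 0) = 7/11 = 0.6364

0.6364


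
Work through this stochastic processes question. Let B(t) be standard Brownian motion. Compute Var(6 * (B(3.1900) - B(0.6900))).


Var(alpha*(B(t)-B(s))) = alpha^2 * (t-s)
= 6^2 * (3.1900 - 0.6900)
= 36 * 2.5000
= 90.0000

90.0000


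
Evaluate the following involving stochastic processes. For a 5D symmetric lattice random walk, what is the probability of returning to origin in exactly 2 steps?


P(return in 2 steps) = P(reverse first step) = 1/(2d)
= 1/10
= 0.1000

0.1000


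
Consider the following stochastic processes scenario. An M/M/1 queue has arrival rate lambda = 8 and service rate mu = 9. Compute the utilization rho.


rho = lambda/mu
= 8/9
= 0.8889

0.8889


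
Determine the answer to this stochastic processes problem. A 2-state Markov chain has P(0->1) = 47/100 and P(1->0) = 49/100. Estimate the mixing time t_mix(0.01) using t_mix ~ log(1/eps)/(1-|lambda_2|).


lambda_2 = |1 - p01 - p10| = |1 - 0.4700 - 0.4900| = 0.0400
t_mix ~ log(1/eps)/(1 - |lambda_2|)
= log(100)/(1 - 0.0400) = 4.6052/0.9600
= 4.7971

4.7971


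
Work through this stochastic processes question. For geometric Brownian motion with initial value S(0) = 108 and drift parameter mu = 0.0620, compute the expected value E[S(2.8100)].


E[S(t)] = S(0) * exp(mu * t)
= 108 * exp(0.0620 * 2.8100)
= 108 * 1.1903
= 128.5543

128.5543


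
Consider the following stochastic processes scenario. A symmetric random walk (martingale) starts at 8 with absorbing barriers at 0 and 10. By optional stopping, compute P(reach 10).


By optional stopping theorem: E(M at tau) = M(0) = 8
P(hit 10)*10 + P(hit 0)*0 = 8
P(hit 10) = (8 - 0)/(10 - 0) = 4/5 = 0.8000

0.8000


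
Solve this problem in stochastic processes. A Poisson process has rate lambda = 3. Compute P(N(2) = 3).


P(N(t)=k) = (lambda*t)^k * exp(-lambda*t) / k!
lambda*t = 6
= 6^3 * exp(-6) / 3!
= 216 * 0.0025 / 6
= 0.0892

0.0892


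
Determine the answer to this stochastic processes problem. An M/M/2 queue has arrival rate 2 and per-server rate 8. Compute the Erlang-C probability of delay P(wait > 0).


a = lambda/mu = 0.2500
rho = a/c = 0.1250
Erlang-C formula applied:
C(c,a) = 0.0278

0.0278


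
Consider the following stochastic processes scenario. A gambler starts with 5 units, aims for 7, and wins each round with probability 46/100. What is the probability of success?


Gambler's ruin formula:
r = q/p = 0.5400/0.4600 = 1.1739
P(win) = (1 - r^i)/(1 - r^N)
= (1 - 1.1739^5)/(1 - 1.1739^7)
= 0.5933

0.5933


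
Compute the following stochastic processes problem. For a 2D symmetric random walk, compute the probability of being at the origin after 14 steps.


P = C(14,7)^2 / 4^14
= 3432^2 / 268435456
= 11778624 / 268435456
= 0.0439

0.0439


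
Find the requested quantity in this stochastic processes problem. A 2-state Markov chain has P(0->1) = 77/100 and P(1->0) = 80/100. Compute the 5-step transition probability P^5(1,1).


Computing P^5 by matrix multiplication.
P = [[0.2300, 0.7700], [0.8000, 0.2000]]
After raising P to the power 5:
P^5(1,1) = 0.4598

0.4598


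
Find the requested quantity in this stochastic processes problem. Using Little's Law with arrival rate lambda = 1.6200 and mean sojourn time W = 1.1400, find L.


Little's Law: L = lambda * W
= 1.6200 * 1.1400
= 1.8468

1.8468


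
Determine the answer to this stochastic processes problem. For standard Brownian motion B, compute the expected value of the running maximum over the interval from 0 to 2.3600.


E(max B(s)) = sqrt(2t/pi)
= sqrt(2*2.3600/pi)
= sqrt(1.5024)
= 1.2257

1.2257


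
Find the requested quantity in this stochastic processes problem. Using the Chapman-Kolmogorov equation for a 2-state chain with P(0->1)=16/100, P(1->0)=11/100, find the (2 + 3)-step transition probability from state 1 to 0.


P^5 = P^2 * P^3
Computing via matrix multiplication of the transition matrix.
Entry (1,0) of P^5 = 0.3229

0.3229


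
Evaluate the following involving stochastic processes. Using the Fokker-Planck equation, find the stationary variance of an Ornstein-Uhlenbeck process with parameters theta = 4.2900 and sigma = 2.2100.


Stationary variance = sigma^2 / (2*theta)
= 2.2100^2 / (2*4.2900)
= 4.8841 / 8.5800
= 0.5692

0.5692


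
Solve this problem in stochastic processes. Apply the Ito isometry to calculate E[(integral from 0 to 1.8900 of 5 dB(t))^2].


By Ito isometry: E[(int f dB)^2] = int f^2 dt
= 5^2 * 1.8900
= 25 * 1.8900 = 47.2500

47.2500


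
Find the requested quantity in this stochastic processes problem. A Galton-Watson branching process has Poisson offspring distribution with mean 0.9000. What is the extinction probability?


Since mu = 0.9000 <= 1, extinction probability = 1.

1.0000


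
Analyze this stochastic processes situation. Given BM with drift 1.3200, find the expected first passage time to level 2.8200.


Expected first passage time = a/mu
= 2.8200/1.3200
= 2.1364

2.1364


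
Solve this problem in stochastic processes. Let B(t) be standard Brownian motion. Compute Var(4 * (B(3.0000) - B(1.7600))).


Var(alpha*(B(t)-B(s))) = alpha^2 * (t-s)
= 4^2 * (3.0000 - 1.7600)
= 16 * 1.2400
= 19.8400

19.8400


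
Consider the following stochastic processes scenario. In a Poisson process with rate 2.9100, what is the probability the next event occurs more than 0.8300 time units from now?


P(X > t) = exp(-lambda * t)
= exp(-2.9100 * 0.8300)
= exp(-2.4153) = 0.0893

0.0893


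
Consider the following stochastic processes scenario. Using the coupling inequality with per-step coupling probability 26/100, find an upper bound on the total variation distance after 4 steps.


TV distance bound <= (1-delta)^n
= (1 - 0.2600)^4
= 0.7400^4
= 0.2999

0.2999


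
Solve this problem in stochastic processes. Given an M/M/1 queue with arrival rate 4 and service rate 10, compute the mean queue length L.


rho = 4/10 = 0.4000
L = rho/(1-rho)
= 0.4000/0.6000
= 0.6667

0.6667


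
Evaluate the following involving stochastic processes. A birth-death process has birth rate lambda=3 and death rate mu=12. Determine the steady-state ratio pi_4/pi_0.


For birth-death process, pi_n/pi_0 = (lambda/mu)^n
= (3/12)^4
= 0.0039

0.0039


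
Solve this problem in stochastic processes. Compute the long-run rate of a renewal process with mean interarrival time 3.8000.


Long-run renewal rate = 1/E(X)
= 1/3.8000
= 0.2632

0.2632


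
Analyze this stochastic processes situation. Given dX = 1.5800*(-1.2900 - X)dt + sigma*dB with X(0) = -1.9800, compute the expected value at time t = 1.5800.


E[X(t)] = mu + (X(0) - mu)*exp(-theta*t)
= -1.2900 + (-1.9800 - -1.2900)*exp(-1.5800*1.5800)
= -1.2900 + -0.6900 * 0.0824
= -1.3468

-1.3468


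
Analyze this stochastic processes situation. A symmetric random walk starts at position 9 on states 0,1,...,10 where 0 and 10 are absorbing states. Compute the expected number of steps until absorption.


For symmetric RW on 0,...,N with absorbing barriers, E(i) = i*(N-i)
E(9) = 9 * 1 = 9

9


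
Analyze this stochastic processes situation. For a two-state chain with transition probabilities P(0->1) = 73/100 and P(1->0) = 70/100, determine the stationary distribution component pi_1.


Stationary distribution: pi_0 = p10/(p01+p10), pi_1 = p01/(p01+p10)
p01 = 0.7300, p10 = 0.7000
pi_1 = 0.5105

0.5105


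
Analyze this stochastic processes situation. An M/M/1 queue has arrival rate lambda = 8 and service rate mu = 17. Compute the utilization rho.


rho = lambda/mu
= 8/17
= 0.4706

0.4706


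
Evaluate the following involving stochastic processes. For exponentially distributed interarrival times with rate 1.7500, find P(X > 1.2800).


P(X > t) = exp(-lambda * t)
= exp(-1.7500 * 1.2800)
= exp(-2.2400) = 0.1065

0.1065


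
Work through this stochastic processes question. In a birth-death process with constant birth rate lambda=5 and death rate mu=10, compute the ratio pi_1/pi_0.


For birth-death process, pi_n/pi_0 = (lambda/mu)^n
= (5/10)^1
= 0.5000

0.5000


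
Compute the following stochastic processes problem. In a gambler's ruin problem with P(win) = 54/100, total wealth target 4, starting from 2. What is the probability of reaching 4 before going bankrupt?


Gambler's ruin formula:
r = q/p = 0.4600/0.5400 = 0.8519
P(win) = (1 - r^i)/(1 - r^N)
= (1 - 0.8519^2)/(1 - 0.8519^4)
= 0.5795

0.5795


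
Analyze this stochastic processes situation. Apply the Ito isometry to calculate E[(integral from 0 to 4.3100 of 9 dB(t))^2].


By Ito isometry: E[(int f dB)^2] = int f^2 dt
= 9^2 * 4.3100
= 81 * 4.3100 = 349.1100

349.1100


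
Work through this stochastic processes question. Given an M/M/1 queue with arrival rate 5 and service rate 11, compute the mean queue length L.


rho = 5/11 = 0.4545
L = rho/(1-rho)
= 0.4545/0.5455
= 0.8333

0.8333


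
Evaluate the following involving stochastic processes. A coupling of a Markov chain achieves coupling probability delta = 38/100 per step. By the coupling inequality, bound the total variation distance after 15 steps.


TV distance bound <= (1-delta)^n
= (1 - 0.3800)^15
= 0.6200^15
= 7.6891e-04

7.6891e-04


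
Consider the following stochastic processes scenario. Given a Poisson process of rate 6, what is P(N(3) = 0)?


P(N(t)=k) = (lambda*t)^k * exp(-lambda*t) / k!
lambda*t = 18
= 18^0 * exp(-18) / 0!
= 1 * 1.5230e-08 / 1
= 1.5230e-08

1.5230e-08


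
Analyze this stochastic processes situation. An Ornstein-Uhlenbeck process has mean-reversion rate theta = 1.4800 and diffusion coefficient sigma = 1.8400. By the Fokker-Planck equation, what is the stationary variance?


Stationary variance = sigma^2 / (2*theta)
= 1.8400^2 / (2*1.4800)
= 3.3856 / 2.9600
= 1.1438

1.1438


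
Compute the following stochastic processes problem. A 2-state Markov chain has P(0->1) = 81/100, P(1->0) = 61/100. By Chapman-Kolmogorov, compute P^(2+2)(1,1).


P^4 = P^2 * P^2
Computing via matrix multiplication of the transition matrix.
Entry (1,1) of P^4 = 0.5838

0.5838


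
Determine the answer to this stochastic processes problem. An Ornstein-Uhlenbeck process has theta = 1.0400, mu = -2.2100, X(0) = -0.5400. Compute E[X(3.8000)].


E[X(t)] = mu + (X(0) - mu)*exp(-theta*t)
= -2.2100 + (-0.5400 - -2.2100)*exp(-1.0400*3.8000)
= -2.2100 + 1.6700 * 0.0192
= -2.1779

-2.1779


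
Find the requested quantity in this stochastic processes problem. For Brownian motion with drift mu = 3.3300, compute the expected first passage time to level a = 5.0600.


Expected first passage time = a/mu
= 5.0600/3.3300
= 1.5195

1.5195


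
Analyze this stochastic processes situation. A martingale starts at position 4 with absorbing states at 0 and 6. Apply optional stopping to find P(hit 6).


By optional stopping theorem: E(M at tau) = M(0) = 4
P(hit 6)*6 + P(hit 0)*0 = 4
P(hit 6) = (4 - 0)/(6 - 0) = 2/3 = 0.6667

0.6667


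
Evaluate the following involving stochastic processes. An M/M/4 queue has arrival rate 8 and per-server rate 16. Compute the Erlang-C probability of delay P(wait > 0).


a = lambda/mu = 0.5000
rho = a/c = 0.1250
Erlang-C formula applied:
C(c,a) = 0.0018

0.0018


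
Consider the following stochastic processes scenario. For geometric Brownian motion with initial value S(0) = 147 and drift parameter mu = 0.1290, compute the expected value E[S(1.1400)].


E[S(t)] = S(0) * exp(mu * t)
= 147 * exp(0.1290 * 1.1400)
= 147 * 1.1584
= 170.2882

170.2882


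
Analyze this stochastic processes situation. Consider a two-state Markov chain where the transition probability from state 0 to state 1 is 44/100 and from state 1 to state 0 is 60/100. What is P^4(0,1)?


Computing P^4 by matrix multiplication.
P = [[0.5600, 0.4400], [0.6000, 0.4000]]
After raising P to the power 4:
P^4(0,1) = 0.4231

0.4231


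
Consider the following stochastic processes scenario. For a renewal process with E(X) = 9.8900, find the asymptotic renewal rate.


Long-run renewal rate = 1/E(X)
= 1/9.8900
= 0.1011

0.1011


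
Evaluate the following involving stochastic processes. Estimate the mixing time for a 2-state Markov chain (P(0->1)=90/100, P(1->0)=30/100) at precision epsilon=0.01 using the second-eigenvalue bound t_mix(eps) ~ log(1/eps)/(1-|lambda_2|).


lambda_2 = |1 - p01 - p10| = |1 - 0.9000 - 0.3000| = 0.2000
t_mix ~ log(1/eps)/(1 - |lambda_2|)
= log(100)/(1 - 0.2000) = 4.6052/0.8000
= 5.7565

5.7565


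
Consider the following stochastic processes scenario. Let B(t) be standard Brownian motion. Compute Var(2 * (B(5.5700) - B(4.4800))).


Var(alpha*(B(t)-B(s))) = alpha^2 * (t-s)
= 2^2 * (5.5700 - 4.4800)
= 4 * 1.0900
= 4.3600

4.3600


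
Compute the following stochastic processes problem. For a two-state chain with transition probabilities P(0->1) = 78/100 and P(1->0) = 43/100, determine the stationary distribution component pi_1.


Stationary distribution: pi_0 = p10/(p01+p10), pi_1 = p01/(p01+p10)
p01 = 0.7800, p10 = 0.4300
pi_1 = 0.6446

0.6446


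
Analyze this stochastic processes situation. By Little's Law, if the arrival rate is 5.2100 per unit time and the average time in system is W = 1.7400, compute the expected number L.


Little's Law: L = lambda * W
= 5.2100 * 1.7400
= 9.0654

9.0654


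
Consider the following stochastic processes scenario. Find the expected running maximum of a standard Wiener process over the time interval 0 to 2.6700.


E(max B(s)) = sqrt(2t/pi)
= sqrt(2*2.6700/pi)
= sqrt(1.6998)
= 1.3038

1.3038


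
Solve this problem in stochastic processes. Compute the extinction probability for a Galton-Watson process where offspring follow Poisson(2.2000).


Since mu = 2.2000 > 1, extinction prob q < 1.
Solve s = exp(mu*(s-1)) iteratively.
q = 0.1563

0.1563


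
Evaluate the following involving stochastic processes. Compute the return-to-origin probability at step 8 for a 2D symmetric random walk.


P = C(8,4)^2 / 4^8
= 70^2 / 65536
= 4900 / 65536
= 0.0748

0.0748


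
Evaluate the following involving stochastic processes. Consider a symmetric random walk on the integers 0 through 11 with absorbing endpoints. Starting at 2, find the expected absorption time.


For symmetric RW on 0,...,N with absorbing barriers, E(i) = i*(N-i)
E(2) = 2 * 9 = 18

18


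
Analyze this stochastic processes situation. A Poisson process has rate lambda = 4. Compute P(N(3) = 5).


P(N(t)=k) = (lambda*t)^k * exp(-lambda*t) / k!
lambda*t = 12
= 12^5 * exp(-12) / 5!
= 248832 * 6.1442e-06 / 120
= 0.0127

0.0127


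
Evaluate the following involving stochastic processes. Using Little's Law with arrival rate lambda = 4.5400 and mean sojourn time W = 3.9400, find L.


Little's Law: L = lambda * W
= 4.5400 * 3.9400
= 17.8876

17.8876


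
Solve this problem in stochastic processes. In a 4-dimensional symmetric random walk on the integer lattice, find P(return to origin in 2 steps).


P(return in 2 steps) = P(reverse first step) = 1/(2d)
= 1/8
= 0.1250

0.1250


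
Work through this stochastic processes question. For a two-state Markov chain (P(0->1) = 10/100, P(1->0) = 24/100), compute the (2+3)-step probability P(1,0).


P^5 = P^2 * P^3
Computing via matrix multiplication of the transition matrix.
Entry (1,0) of P^5 = 0.6175

0.6175


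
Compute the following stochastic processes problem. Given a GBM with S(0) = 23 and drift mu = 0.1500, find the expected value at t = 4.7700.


E[S(t)] = S(0) * exp(mu * t)
= 23 * exp(0.1500 * 4.7700)
= 23 * 2.0452
= 47.0398

47.0398


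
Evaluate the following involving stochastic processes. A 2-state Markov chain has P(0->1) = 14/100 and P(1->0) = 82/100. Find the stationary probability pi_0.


Stationary distribution: pi_0 = p10/(p01+p10), pi_1 = p01/(p01+p10)
p01 = 0.1400, p10 = 0.8200
pi_0 = 0.8542

0.8542


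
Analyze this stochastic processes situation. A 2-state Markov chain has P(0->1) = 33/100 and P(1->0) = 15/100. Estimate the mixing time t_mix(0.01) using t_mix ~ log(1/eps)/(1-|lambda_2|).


lambda_2 = |1 - p01 - p10| = |1 - 0.3300 - 0.1500| = 0.5200
t_mix ~ log(1/eps)/(1 - |lambda_2|)
= log(100)/(1 - 0.5200) = 4.6052/0.4800
= 9.5941

9.5941


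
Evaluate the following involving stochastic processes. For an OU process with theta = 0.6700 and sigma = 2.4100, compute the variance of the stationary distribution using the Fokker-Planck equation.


Stationary variance = sigma^2 / (2*theta)
= 2.4100^2 / (2*0.6700)
= 5.8081 / 1.3400
= 4.3344

4.3344


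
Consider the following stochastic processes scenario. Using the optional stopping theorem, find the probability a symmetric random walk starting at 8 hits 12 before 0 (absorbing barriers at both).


By optional stopping theorem: E(M at tau) = M(0) = 8
P(hit 12)*12 + P(hit 0)*0 = 8
P(hit 12) = (8 - 0)/(12 - 0) = 2/3 = 0.6667

0.6667


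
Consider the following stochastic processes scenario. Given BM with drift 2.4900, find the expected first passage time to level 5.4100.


Expected first passage time = a/mu
= 5.4100/2.4900
= 2.1727

2.1727


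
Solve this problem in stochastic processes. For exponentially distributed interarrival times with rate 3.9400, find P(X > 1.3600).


P(X > t) = exp(-lambda * t)
= exp(-3.9400 * 1.3600)
= exp(-5.3584) = 0.0047

0.0047


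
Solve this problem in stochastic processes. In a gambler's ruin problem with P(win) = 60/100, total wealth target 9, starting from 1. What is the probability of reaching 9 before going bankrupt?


Gambler's ruin formula:
r = q/p = 0.4000/0.6000 = 0.6667
P(win) = (1 - r^i)/(1 - r^N)
= (1 - 0.6667^1)/(1 - 0.6667^9)
= 0.3422

0.3422


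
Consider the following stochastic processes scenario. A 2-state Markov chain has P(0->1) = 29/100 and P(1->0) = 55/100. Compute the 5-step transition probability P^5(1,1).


Computing P^5 by matrix multiplication.
P = [[0.7100, 0.2900], [0.5500, 0.4500]]
After raising P to the power 5:
P^5(1,1) = 0.3453

0.3453


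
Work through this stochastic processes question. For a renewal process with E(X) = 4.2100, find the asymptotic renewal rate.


Long-run renewal rate = 1/E(X)
= 1/4.2100
= 0.2375

0.2375


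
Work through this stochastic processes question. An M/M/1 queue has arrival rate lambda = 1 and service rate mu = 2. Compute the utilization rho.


rho = lambda/mu
= 1/2
= 0.5000

0.5000


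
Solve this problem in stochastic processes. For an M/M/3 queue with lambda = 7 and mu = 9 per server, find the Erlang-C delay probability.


a = lambda/mu = 0.7778
rho = a/c = 0.2593
Erlang-C formula applied:
C(c,a) = 0.0484

0.0484


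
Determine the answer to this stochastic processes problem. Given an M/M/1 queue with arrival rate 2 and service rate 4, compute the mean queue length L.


rho = 2/4 = 0.5000
L = rho/(1-rho)
= 0.5000/0.5000
= 1.0000

1.0000


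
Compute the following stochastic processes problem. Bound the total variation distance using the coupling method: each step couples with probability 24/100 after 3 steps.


TV distance bound <= (1-delta)^n
= (1 - 0.2400)^3
= 0.7600^3
= 0.4390

0.4390


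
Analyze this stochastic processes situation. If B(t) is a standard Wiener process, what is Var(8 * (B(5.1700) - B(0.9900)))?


Var(alpha*(B(t)-B(s))) = alpha^2 * (t-s)
= 8^2 * (5.1700 - 0.9900)
= 64 * 4.1800
= 267.5200

267.5200


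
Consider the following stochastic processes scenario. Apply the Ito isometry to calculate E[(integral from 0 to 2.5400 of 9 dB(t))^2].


By Ito isometry: E[(int f dB)^2] = int f^2 dt
= 9^2 * 2.5400
= 81 * 2.5400 = 205.7400

205.7400


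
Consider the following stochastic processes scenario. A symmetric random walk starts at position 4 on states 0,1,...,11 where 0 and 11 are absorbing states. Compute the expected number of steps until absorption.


For symmetric RW on 0,...,N with absorbing barriers, E(i) = i*(N-i)
E(4) = 4 * 7 = 28

28


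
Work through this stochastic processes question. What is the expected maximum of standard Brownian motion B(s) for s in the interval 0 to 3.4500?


E(max B(s)) = sqrt(2t/pi)
= sqrt(2*3.4500/pi)
= sqrt(2.1963)
= 1.4820

1.4820


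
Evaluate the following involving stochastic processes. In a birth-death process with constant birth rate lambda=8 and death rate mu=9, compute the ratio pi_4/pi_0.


For birth-death process, pi_n/pi_0 = (lambda/mu)^n
= (8/9)^4
= 0.6243

0.6243


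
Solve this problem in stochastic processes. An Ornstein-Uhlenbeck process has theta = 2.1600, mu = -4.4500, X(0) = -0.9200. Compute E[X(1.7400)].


E[X(t)] = mu + (X(0) - mu)*exp(-theta*t)
= -4.4500 + (-0.9200 - -4.4500)*exp(-2.1600*1.7400)
= -4.4500 + 3.5300 * 0.0233
= -4.3677

-4.3677


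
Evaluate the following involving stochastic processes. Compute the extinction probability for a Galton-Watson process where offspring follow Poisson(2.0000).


Since mu = 2.0000 > 1, extinction prob q < 1.
Solve s = exp(mu*(s-1)) iteratively.
q = 0.2032

0.2032


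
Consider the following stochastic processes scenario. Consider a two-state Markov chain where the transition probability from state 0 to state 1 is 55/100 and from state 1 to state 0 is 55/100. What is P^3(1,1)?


Computing P^3 by matrix multiplication.
P = [[0.4500, 0.5500], [0.5500, 0.4500]]
After raising P to the power 3:
P^3(1,1) = 0.4995

0.4995


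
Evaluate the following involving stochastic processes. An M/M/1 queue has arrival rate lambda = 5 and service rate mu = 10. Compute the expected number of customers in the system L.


rho = 5/10 = 0.5000
L = rho/(1-rho)
= 0.5000/0.5000
= 1.0000

1.0000


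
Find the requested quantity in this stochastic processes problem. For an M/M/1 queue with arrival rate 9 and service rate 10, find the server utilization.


rho = lambda/mu
= 9/10
= 0.9000

0.9000


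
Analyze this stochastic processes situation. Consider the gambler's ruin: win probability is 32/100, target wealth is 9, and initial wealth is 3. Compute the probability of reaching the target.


Gambler's ruin formula:
r = q/p = 0.6800/0.3200 = 2.1250
P(win) = (1 - r^i)/(1 - r^N)
= (1 - 2.1250^3)/(1 - 2.1250^9)
= 0.0097

0.0097


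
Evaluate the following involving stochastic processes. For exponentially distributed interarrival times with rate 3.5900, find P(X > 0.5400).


P(X > t) = exp(-lambda * t)
= exp(-3.5900 * 0.5400)
= exp(-1.9386) = 0.1439

0.1439


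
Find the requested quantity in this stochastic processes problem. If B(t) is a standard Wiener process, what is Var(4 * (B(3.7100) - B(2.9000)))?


Var(alpha*(B(t)-B(s))) = alpha^2 * (t-s)
= 4^2 * (3.7100 - 2.9000)
= 16 * 0.8100
= 12.9600

12.9600


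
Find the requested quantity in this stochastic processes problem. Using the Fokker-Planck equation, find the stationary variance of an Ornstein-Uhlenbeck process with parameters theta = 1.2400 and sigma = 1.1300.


Stationary variance = sigma^2 / (2*theta)
= 1.1300^2 / (2*1.2400)
= 1.2769 / 2.4800
= 0.5149

0.5149


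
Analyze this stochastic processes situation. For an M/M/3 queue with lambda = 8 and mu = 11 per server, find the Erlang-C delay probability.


a = lambda/mu = 0.7273
rho = a/c = 0.2424
Erlang-C formula applied:
C(c,a) = 0.0408

0.0408


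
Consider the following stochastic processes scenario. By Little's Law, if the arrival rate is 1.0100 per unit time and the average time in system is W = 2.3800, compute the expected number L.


Little's Law: L = lambda * W
= 1.0100 * 2.3800
= 2.4038

2.4038


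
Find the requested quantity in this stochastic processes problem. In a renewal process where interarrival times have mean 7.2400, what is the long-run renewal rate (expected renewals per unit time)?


Long-run renewal rate = 1/E(X)
= 1/7.2400
= 0.1381

0.1381


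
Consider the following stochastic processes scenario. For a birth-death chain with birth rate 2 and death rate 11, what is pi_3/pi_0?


For birth-death process, pi_n/pi_0 = (lambda/mu)^n
= (2/11)^3
= 0.0060

0.0060


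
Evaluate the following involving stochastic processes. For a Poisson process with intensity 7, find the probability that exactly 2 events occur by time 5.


P(N(t)=k) = (lambda*t)^k * exp(-lambda*t) / k!
lambda*t = 35
= 35^2 * exp(-35) / 2!
= 1225 * 6.3051e-16 / 2
= 3.8619e-13

3.8619e-13


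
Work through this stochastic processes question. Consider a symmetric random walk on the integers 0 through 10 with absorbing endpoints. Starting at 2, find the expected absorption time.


For symmetric RW on 0,...,N with absorbing barriers, E(i) = i*(N-i)
E(2) = 2 * 8 = 16

16


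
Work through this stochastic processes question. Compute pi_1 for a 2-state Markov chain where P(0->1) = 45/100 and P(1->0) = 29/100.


Stationary distribution: pi_0 = p10/(p01+p10), pi_1 = p01/(p01+p10)
p01 = 0.4500, p10 = 0.2900
pi_1 = 0.6081

0.6081


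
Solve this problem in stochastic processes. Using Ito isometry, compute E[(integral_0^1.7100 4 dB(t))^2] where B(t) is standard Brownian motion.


By Ito isometry: E[(int f dB)^2] = int f^2 dt
= 4^2 * 1.7100
= 16 * 1.7100 = 27.3600

27.3600


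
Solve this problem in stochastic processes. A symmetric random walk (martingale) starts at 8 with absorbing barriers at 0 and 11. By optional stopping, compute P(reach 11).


By optional stopping theorem: E(M at tau) = M(0) = 8
P(hit 11)*11 + P(hit 0)*0 = 8
P(hit 11) = (8 - 0)/(11 - 0) = 8/11 = 0.7273

0.7273


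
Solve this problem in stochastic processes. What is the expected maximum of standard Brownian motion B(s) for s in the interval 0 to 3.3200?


E(max B(s)) = sqrt(2t/pi)
= sqrt(2*3.3200/pi)
= sqrt(2.1136)
= 1.4538

1.4538


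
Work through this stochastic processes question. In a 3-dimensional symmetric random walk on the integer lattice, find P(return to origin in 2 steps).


P(return in 2 steps) = P(reverse first step) = 1/(2d)
= 1/6
= 0.1667

0.1667


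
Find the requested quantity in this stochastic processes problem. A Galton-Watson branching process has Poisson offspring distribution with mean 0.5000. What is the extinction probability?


Since mu = 0.5000 <= 1, extinction probability = 1.

1.0000


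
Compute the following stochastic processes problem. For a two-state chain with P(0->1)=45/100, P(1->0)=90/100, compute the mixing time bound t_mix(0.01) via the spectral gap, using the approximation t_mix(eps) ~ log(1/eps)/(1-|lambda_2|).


lambda_2 = |1 - p01 - p10| = |1 - 0.4500 - 0.9000| = 0.3500
t_mix ~ log(1/eps)/(1 - |lambda_2|)
= log(100)/(1 - 0.3500) = 4.6052/0.6500
= 7.0849

7.0849


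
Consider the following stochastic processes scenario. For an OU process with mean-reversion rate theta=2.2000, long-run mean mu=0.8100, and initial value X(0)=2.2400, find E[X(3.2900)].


E[X(t)] = mu + (X(0) - mu)*exp(-theta*t)
= 0.8100 + (2.2400 - 0.8100)*exp(-2.2000*3.2900)
= 0.8100 + 1.4300 * 7.1875e-04
= 0.8110

0.8110


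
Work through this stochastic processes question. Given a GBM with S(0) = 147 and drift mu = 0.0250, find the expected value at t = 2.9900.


E[S(t)] = S(0) * exp(mu * t)
= 147 * exp(0.0250 * 2.9900)
= 147 * 1.0776
= 158.4094

158.4094


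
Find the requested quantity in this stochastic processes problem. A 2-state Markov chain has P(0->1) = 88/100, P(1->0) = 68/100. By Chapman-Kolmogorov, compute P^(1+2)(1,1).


P^3 = P^1 * P^2
Computing via matrix multiplication of the transition matrix.
Entry (1,1) of P^3 = 0.4876

0.4876


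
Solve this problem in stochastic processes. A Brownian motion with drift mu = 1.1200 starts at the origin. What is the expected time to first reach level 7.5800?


Expected first passage time = a/mu
= 7.5800/1.1200
= 6.7679

6.7679


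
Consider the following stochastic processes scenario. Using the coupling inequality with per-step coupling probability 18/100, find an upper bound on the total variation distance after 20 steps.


TV distance bound <= (1-delta)^n
= (1 - 0.1800)^20
= 0.8200^20
= 0.0189

0.0189


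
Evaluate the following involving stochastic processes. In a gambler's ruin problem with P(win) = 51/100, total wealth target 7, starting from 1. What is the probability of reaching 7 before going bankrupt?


Gambler's ruin formula:
r = q/p = 0.4900/0.5100 = 0.9608
P(win) = (1 - r^i)/(1 - r^N)
= (1 - 0.9608^1)/(1 - 0.9608^7)
= 0.1606

0.1606


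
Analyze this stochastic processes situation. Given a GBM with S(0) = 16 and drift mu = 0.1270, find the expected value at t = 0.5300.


E[S(t)] = S(0) * exp(mu * t)
= 16 * exp(0.1270 * 0.5300)
= 16 * 1.0696
= 17.1140

17.1140


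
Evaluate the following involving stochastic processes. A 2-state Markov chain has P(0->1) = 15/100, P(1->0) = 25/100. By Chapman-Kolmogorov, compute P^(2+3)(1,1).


P^5 = P^2 * P^3
Computing via matrix multiplication of the transition matrix.
Entry (1,1) of P^5 = 0.4236

0.4236


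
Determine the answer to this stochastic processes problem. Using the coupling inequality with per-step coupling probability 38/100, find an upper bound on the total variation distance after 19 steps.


TV distance bound <= (1-delta)^n
= (1 - 0.3800)^19
= 0.6200^19
= 1.1362e-04

1.1362e-04


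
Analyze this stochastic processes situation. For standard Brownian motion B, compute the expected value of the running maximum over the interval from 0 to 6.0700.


E(max B(s)) = sqrt(2t/pi)
= sqrt(2*6.0700/pi)
= sqrt(3.8643)
= 1.9658

1.9658


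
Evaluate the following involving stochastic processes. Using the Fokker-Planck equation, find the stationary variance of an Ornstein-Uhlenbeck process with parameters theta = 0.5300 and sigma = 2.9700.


Stationary variance = sigma^2 / (2*theta)
= 2.9700^2 / (2*0.5300)
= 8.8209 / 1.0600
= 8.3216

8.3216


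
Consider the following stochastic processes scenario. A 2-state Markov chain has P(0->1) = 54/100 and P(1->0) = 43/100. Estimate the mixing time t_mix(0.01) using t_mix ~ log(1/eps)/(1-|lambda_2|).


lambda_2 = |1 - p01 - p10| = |1 - 0.5400 - 0.4300| = 0.0300
t_mix ~ log(1/eps)/(1 - |lambda_2|)
= log(100)/(1 - 0.0300) = 4.6052/0.9700
= 4.7476

4.7476


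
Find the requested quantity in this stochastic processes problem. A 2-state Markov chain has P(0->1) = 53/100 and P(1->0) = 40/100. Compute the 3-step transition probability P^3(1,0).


Computing P^3 by matrix multiplication.
P = [[0.4700, 0.5300], [0.4000, 0.6000]]
After raising P to the power 3:
P^3(1,0) = 0.4300

0.4300


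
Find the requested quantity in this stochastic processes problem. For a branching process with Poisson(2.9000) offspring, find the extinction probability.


Since mu = 2.9000 > 1, extinction prob q < 1.
Solve s = exp(mu*(s-1)) iteratively.
q = 0.0668

0.0668


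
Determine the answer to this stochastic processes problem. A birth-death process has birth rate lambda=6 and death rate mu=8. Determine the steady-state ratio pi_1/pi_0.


For birth-death process, pi_n/pi_0 = (lambda/mu)^n
= (6/8)^1
= 0.7500

0.7500


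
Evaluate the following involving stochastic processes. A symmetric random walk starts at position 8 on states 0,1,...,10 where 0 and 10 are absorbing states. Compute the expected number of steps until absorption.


For symmetric RW on 0,...,N with absorbing barriers, E(i) = i*(N-i)
E(8) = 8 * 2 = 16

16


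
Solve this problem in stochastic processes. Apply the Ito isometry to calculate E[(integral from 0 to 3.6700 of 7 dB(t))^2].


By Ito isometry: E[(int f dB)^2] = int f^2 dt
= 7^2 * 3.6700
= 49 * 3.6700 = 179.8300

179.8300


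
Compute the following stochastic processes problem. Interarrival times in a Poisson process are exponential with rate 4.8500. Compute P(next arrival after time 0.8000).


P(X > t) = exp(-lambda * t)
= exp(-4.8500 * 0.8000)
= exp(-3.8800) = 0.0207

0.0207


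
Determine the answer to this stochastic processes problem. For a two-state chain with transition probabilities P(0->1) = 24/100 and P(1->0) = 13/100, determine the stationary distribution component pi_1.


Stationary distribution: pi_0 = p10/(p01+p10), pi_1 = p01/(p01+p10)
p01 = 0.2400, p10 = 0.1300
pi_1 = 0.6486

0.6486


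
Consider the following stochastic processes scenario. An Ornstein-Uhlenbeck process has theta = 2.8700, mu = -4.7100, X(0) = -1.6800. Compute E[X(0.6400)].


E[X(t)] = mu + (X(0) - mu)*exp(-theta*t)
= -4.7100 + (-1.6800 - -4.7100)*exp(-2.8700*0.6400)
= -4.7100 + 3.0300 * 0.1593
= -4.2272

-4.2272
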